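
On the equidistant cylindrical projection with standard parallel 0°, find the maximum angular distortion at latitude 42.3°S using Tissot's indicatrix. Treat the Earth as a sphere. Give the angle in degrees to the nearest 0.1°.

In the plate carrée (x = Rλ, y = Rφ), meridians are true-scale (h = 1) and parallels are stretched by k = sec φ.
At 42.3°: h = 1.000, k = 1.352; principal scales a = 1.352, b = 1.000.
sin(ω/2) = (a − b)/(a + b) = 0.3520/2.352 = 0.1497, so ω = 2 arcsin(0.1497) ≈ 17.2°.

17.2°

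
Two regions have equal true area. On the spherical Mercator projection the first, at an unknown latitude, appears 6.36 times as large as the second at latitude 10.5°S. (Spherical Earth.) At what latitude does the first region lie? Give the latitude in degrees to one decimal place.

On Mercator, (apparent₁)/(apparent₂) = sec²φ₁ / sec²φ₂ when true areas are equal.
cos²φ₂ / cos²φ₁ = 6.36  ⇒  cos φ₁ = cos 10.5° / √6.36 = 0.9833/2.522 = 0.3899.
φ₁ = arccos(0.3899) ≈ 67.1°.

67.1°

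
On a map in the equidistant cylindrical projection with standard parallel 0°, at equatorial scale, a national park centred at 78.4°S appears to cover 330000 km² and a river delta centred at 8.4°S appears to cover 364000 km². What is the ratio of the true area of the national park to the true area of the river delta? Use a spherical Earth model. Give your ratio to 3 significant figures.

On the plate carrée, areal scale = h·k = 1 × sec φ, so true area = apparent × cos φ.
True area of national park: 330000 × cos(78.4°) = 330000 × 0.2011 = 66360 km².
True area of river delta: 364000 × cos(8.4°) = 364000 × 0.9893 = 360100 km².
Ratio = 66360 / 360100 ≈ 0.184.

0.184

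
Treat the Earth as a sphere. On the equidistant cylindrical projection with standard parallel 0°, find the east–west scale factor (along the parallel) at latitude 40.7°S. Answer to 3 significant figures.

For the equirectangular projection with φ₀ = 0 (plate carrée), h = 1 along meridians and k = sec φ along parallels.
k = 1/cos 40.7° = 1/0.7581 = 1.319.

1.32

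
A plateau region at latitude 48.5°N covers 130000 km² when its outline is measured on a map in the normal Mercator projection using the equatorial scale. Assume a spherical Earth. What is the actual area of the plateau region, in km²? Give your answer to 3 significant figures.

For Mercator, h = k = sec φ (a conformal cylindrical projection has a single point scale, 1/cos φ).
Areal scale = k² = sec²φ = 1/cos²(48.5°) = 1/0.6626² = 2.278.
True area = apparent / (areal scale) = 130000 / 2.278 ≈ 57100 km².

57100 km²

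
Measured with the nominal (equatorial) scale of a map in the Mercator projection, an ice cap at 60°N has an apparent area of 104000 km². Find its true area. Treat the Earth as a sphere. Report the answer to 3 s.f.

The Mercator projection is conformal; its linear scale factor is the same in every direction and equals sec φ = 1/cos φ.
Areal scale = k² = sec²φ = 1/cos²(60°) = 1/0.5000² = 4.000.
True area = apparent / (areal scale) = 104000 / 4.000 ≈ 26000 km².

26000 km²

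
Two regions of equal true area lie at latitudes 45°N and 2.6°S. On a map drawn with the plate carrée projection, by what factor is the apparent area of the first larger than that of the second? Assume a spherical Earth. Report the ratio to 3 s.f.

Plate carrée maps x = Rλ, y = Rφ. The meridian scale is h = 1 and the parallel scale is k = 1/cos φ = sec φ.
Areal scale at 45°: h·k = 1.000 × 1.414 = 1.414.
Areal scale at 2.6°: h·k = 1.000 × 1.001 = 1.001.
Ratio = 1.414/1.001 ≈ 1.41.

1.41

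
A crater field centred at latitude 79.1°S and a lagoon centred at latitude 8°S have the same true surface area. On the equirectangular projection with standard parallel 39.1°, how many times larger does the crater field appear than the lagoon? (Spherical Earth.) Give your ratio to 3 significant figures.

With standard parallel φ₀ = 39.1°, the equirectangular projection gives x = Rλ cos φ₀, y = Rφ, so h = 1 and k = cos 39.1° / cos φ.
Areal scale at 79.1°: h·k = 1.000 × 4.104 = 4.104.
Areal scale at 8°: h·k = 1.000 × 0.7837 = 0.7837.
Ratio = 4.104/0.7837 ≈ 5.24.

5.24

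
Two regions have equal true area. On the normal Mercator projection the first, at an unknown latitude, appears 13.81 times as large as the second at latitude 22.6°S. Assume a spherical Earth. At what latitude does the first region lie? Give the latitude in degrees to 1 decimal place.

75.6°

For equal true areas on Mercator, apparent areas scale as sec²φ, so the ratio is cos²φ₂ / cos²φ₁.
cos²φ₂ / cos²φ₁ = 13.81  ⇒  cos φ₁ = cos 22.6° / √13.81 = 0.9232/3.716 = 0.2484.
φ₁ = arccos(0.2484) ≈ 75.6°.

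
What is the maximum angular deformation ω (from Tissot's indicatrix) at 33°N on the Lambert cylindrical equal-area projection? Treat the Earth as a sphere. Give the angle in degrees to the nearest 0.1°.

20.1°

The Lambert cylindrical equal-area projection is the cylindrical equal-area projection with its standard parallel at the equator (φ₀ = 0). For cylindrical equal-area with standard parallel φ₀, h = cos φ / cos φ₀ and k = cos φ₀ / cos φ, so h·k = 1.
At 33°: h = 0.8387, k = 1.192; principal scales a = 1.192, b = 0.8387.
sin(ω/2) = (a − b)/(a + b) = 0.3537/2.031 = 0.1741, so ω = 2 arcsin(0.1741) ≈ 20.1°.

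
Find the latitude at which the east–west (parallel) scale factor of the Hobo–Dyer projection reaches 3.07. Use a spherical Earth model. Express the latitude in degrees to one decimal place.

The Hobo–Dyer projection is cylindrical equal-area with φ₀ = 37.5°. A cylindrical equal-area projection with standard parallel φ₀ has meridian scale h = cos φ / cos φ₀ and parallel scale k = cos φ₀ / cos φ (so areas are preserved, h·k = 1).
k = cos φ₀ / cos φ = 3.07  ⇒  cos φ = cos 37.5° / 3.07 = 0.2584.
φ = arccos(0.2584) ≈ 75.0°.

75.0°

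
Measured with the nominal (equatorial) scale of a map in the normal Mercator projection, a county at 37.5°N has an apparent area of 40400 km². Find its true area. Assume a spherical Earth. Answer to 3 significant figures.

25400 km²

Mercator is conformal, so the point scale is isotropic: h = k = sec φ = 1/cos φ.
Areal scale = k² = sec²φ = 1/cos²(37.5°) = 1/0.7934² = 1.589.
True area = apparent / (areal scale) = 40400 / 1.589 ≈ 25400 km².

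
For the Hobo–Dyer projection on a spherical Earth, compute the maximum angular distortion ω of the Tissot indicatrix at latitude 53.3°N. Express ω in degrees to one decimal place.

The Hobo–Dyer projection is cylindrical equal-area with φ₀ = 37.5°. A cylindrical equal-area projection with standard parallel φ₀ has meridian scale h = cos φ / cos φ₀ and parallel scale k = cos φ₀ / cos φ (so areas are preserved, h·k = 1).
At 53.3°: h = 0.7533, k = 1.328; principal scales a = 1.328, b = 0.7533.
sin(ω/2) = (a − b)/(a + b) = 0.5742/2.081 = 0.2760, so ω = 2 arcsin(0.2760) ≈ 32.0°.

32.0°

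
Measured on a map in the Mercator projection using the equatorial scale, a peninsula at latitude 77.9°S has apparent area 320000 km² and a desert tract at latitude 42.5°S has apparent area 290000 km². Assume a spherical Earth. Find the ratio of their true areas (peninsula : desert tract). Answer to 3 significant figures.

Since Mercator area scale is 1/cos²φ, the true area equals the apparent area multiplied by cos²φ.
True area of peninsula: 320000 × cos²(77.9°) = 320000 × 0.04394 = 14060 km².
True area of desert tract: 290000 × cos²(42.5°) = 290000 × 0.5436 = 157600 km².
Ratio = 14060 / 157600 ≈ 0.0892.

0.0892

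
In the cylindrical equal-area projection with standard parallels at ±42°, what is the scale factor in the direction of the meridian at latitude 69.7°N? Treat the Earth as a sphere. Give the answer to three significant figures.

0.467

Cylindrical equal-area (φ₀ = 42°): h = cos φ / cos 42° along meridians, k = cos 42° / cos φ along parallels; h·k = 1.
h = cos 69.7° / cos 42° = 0.3469/0.7431 = 0.4668.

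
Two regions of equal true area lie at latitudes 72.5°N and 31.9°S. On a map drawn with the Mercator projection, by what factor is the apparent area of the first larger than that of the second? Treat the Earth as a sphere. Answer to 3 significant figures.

Mercator areal scale is sec²φ.
At 72.5°: sec²(72.5°) = 1/0.3007² = 11.06.
At 31.9°: sec²(31.9°) = 1/0.8490² = 1.387.
Ratio = 11.06/1.387 = cos²(31.9°)/cos²(72.5°) ≈ 7.97.

7.97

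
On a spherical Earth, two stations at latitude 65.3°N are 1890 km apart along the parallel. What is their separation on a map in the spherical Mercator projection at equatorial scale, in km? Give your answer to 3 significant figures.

The Mercator projection is conformal; its linear scale factor is the same in every direction and equals sec φ = 1/cos φ.
Along the parallel, k = sec 65.3° = 1/0.4179 = 2.393.
Map distance = 1890 × 2.393 ≈ 4520 km.

4520 km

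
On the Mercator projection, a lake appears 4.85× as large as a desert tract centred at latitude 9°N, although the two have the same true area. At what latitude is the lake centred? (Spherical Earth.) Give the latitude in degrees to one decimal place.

On Mercator, (apparent₁)/(apparent₂) = sec²φ₁ / sec²φ₂ when true areas are equal.
cos²φ₂ / cos²φ₁ = 4.85  ⇒  cos φ₁ = cos 9° / √4.85 = 0.9877/2.202 = 0.4485.
φ₁ = arccos(0.4485) ≈ 63.4°.

63.4°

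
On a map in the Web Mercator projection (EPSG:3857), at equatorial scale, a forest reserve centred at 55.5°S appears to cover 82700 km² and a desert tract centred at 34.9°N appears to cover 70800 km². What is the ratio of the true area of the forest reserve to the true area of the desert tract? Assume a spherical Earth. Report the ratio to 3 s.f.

On Mercator the areal scale is sec²φ, so true area = apparent × cos²φ.
True area of forest reserve: 82700 × cos²(55.5°) = 82700 × 0.3208 = 26530 km².
True area of desert tract: 70800 × cos²(34.9°) = 70800 × 0.6726 = 47620 km².
Ratio = 26530 / 47620 ≈ 0.557.

0.557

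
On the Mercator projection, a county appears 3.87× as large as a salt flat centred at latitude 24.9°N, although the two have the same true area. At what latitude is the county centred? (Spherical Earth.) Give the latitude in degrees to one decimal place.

For equal true areas on Mercator, apparent areas scale as sec²φ, so the ratio is cos²φ₂ / cos²φ₁.
cos²φ₂ / cos²φ₁ = 3.87  ⇒  cos φ₁ = cos 24.9° / √3.87 = 0.9070/1.967 = 0.4611.
φ₁ = arccos(0.4611) ≈ 62.5°.

62.5°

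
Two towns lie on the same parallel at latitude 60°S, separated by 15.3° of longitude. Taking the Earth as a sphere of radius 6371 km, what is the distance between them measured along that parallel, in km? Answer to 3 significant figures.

Arc length along a parallel = R cos φ · Δλ (with Δλ in radians).
= 6371 × cos 60° × (15.3° × π/180) = 6371 × 0.5000 × 0.2670 ≈ 851 km.

851 km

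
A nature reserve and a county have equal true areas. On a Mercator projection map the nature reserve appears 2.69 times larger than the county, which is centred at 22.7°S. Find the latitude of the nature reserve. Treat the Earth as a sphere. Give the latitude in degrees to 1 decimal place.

55.8°

On Mercator, (apparent₁)/(apparent₂) = sec²φ₁ / sec²φ₂ when true areas are equal.
cos²φ₂ / cos²φ₁ = 2.69  ⇒  cos φ₁ = cos 22.7° / √2.69 = 0.9225/1.640 = 0.5625.
φ₁ = arccos(0.5625) ≈ 55.8°.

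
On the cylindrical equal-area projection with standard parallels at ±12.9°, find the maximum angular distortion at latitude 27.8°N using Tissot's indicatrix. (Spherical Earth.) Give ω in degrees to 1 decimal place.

11.1°

Cylindrical equal-area (φ₀ = 12.9°): h = cos φ / cos 12.9° along meridians, k = cos 12.9° / cos φ along parallels; h·k = 1.
At 27.8°: h = 0.9075, k = 1.102; principal scales a = 1.102, b = 0.9075.
sin(ω/2) = (a − b)/(a + b) = 0.1945/2.009 = 0.09677, so ω = 2 arcsin(0.09677) ≈ 11.1°.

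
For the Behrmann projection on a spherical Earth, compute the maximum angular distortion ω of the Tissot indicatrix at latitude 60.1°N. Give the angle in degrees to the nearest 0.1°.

60.3°

The Behrmann projection is cylindrical equal-area with φ₀ = 30°. Cylindrical equal-area (φ₀ = 30°): h = cos φ / cos 30° along meridians, k = cos 30° / cos φ along parallels; h·k = 1.
At 60.1°: h = 0.5756, k = 1.737; principal scales a = 1.737, b = 0.5756.
sin(ω/2) = (a − b)/(a + b) = 1.162/2.313 = 0.5023, so ω = 2 arcsin(0.5023) ≈ 60.3°.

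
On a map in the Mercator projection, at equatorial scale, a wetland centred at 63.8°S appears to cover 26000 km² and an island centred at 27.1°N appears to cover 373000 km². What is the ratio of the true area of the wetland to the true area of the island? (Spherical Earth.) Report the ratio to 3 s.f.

Mercator's areal exaggeration is sec²φ; hence true area = (apparent area) · cos²φ.
True area of wetland: 26000 × cos²(63.8°) = 26000 × 0.1949 = 5068 km².
True area of island: 373000 × cos²(27.1°) = 373000 × 0.7925 = 295600 km².
Ratio = 5068 / 295600 ≈ 0.0171.

0.0171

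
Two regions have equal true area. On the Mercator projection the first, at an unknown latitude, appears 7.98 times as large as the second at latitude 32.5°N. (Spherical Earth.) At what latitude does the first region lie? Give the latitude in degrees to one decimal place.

72.6°

On Mercator, (apparent₁)/(apparent₂) = sec²φ₁ / sec²φ₂ when true areas are equal.
cos²φ₂ / cos²φ₁ = 7.98  ⇒  cos φ₁ = cos 32.5° / √7.98 = 0.8434/2.825 = 0.2986.
φ₁ = arccos(0.2986) ≈ 72.6°.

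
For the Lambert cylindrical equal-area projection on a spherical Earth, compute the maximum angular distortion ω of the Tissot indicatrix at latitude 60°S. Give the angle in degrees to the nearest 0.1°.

73.7°

The Lambert cylindrical equal-area projection is the cylindrical equal-area projection with its standard parallel at the equator (φ₀ = 0). Cylindrical equal-area (φ₀ = 0°): h = cos φ / cos 0° along meridians, k = cos 0° / cos φ along parallels; h·k = 1.
At 60°: h = 0.5000, k = 2.000; principal scales a = 2.000, b = 0.5000.
sin(ω/2) = (a − b)/(a + b) = 1.500/2.500 = 0.6000, so ω = 2 arcsin(0.6000) ≈ 73.7°.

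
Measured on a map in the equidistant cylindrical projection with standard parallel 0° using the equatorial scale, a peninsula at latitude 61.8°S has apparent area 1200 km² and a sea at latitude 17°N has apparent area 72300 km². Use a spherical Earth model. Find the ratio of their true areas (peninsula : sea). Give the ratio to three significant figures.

0.00820

On the plate carrée, areal scale = h·k = 1 × sec φ, so true area = apparent × cos φ.
True area of peninsula: 1200 × cos(61.8°) = 1200 × 0.4726 = 567.1 km².
True area of sea: 72300 × cos(17°) = 72300 × 0.9563 = 69140 km².
Ratio = 567.1 / 69140 ≈ 0.00820.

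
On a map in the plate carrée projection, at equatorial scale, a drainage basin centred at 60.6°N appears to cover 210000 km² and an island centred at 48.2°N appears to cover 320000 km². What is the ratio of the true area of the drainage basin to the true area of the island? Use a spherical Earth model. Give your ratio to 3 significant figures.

0.483

On the plate carrée, areal scale = h·k = 1 × sec φ, so true area = apparent × cos φ.
True area of drainage basin: 210000 × cos(60.6°) = 210000 × 0.4909 = 103100 km².
True area of island: 320000 × cos(48.2°) = 320000 × 0.6665 = 213300 km².
Ratio = 103100 / 213300 ≈ 0.483.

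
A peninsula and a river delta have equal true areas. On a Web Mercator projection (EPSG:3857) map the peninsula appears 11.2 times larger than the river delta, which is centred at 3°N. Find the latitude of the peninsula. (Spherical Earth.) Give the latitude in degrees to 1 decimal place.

72.6°

On Mercator, (apparent₁)/(apparent₂) = sec²φ₁ / sec²φ₂ when true areas are equal.
cos²φ₂ / cos²φ₁ = 11.2  ⇒  cos φ₁ = cos 3° / √11.2 = 0.9986/3.347 = 0.2984.
φ₁ = arccos(0.2984) ≈ 72.6°.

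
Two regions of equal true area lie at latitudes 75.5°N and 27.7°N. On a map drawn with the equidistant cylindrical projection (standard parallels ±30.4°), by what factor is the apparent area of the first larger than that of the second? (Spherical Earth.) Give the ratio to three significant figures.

In the equirectangular projection with standard parallel φ₀ = 30.4° (x = Rλ cos φ₀, y = Rφ), meridians are true-scale (h = 1) and the parallel scale is k = cos φ₀ / cos φ.
Areal scale at 75.5°: h·k = 1.000 × 3.445 = 3.445.
Areal scale at 27.7°: h·k = 1.000 × 0.9742 = 0.9742.
Ratio = 3.445/0.9742 ≈ 3.54.

3.54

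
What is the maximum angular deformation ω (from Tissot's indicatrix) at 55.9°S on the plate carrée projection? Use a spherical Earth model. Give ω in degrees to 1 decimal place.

Plate carrée maps x = Rλ, y = Rφ. The meridian scale is h = 1 and the parallel scale is k = 1/cos φ = sec φ.
At 55.9°: h = 1.000, k = 1.784; principal scales a = 1.784, b = 1.000.
sin(ω/2) = (a − b)/(a + b) = 0.7837/2.784 = 0.2815, so ω = 2 arcsin(0.2815) ≈ 32.7°.

32.7°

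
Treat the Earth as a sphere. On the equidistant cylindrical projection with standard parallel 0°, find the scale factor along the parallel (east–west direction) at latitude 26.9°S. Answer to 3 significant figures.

1.12

Plate carrée maps x = Rλ, y = Rφ. The meridian scale is h = 1 and the parallel scale is k = 1/cos φ = sec φ.
k = 1/cos 26.9° = 1/0.8918 = 1.121.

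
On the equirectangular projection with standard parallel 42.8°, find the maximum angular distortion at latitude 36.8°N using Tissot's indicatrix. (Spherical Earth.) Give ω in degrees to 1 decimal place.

In the equirectangular projection with standard parallel φ₀ = 42.8° (x = Rλ cos φ₀, y = Rφ), meridians are true-scale (h = 1) and the parallel scale is k = cos φ₀ / cos φ.
At 36.8°: h = 1.000, k = 0.9163; principal scales a = 1.000, b = 0.9163.
sin(ω/2) = (a − b)/(a + b) = 0.08368/1.916 = 0.04366, so ω = 2 arcsin(0.04366) ≈ 5.0°.

5.0°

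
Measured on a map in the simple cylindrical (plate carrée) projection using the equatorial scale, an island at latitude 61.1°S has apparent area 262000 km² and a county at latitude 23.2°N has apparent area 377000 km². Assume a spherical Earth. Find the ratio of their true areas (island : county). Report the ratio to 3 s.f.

0.365

Plate carrée has h = 1 and k = sec φ, giving areal scale sec φ; true area = (apparent area) · cos φ.
True area of island: 262000 × cos(61.1°) = 262000 × 0.4833 = 126600 km².
True area of county: 377000 × cos(23.2°) = 377000 × 0.9191 = 346500 km².
Ratio = 126600 / 346500 ≈ 0.365.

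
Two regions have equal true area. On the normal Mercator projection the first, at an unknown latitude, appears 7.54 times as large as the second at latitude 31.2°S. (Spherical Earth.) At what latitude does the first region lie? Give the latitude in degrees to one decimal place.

71.9°

Mercator areal scale is sec²φ, so apparent-area ratio = sec²φ₁ / sec²φ₂ = cos²φ₂ / cos²φ₁.
cos²φ₂ / cos²φ₁ = 7.54  ⇒  cos φ₁ = cos 31.2° / √7.54 = 0.8554/2.746 = 0.3115.
φ₁ = arccos(0.3115) ≈ 71.9°.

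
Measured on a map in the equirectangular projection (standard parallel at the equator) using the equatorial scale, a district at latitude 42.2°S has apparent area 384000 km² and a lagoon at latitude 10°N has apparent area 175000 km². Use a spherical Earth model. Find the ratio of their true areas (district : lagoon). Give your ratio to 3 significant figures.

1.65

Plate carrée has h = 1 and k = sec φ, giving areal scale sec φ; true area = (apparent area) · cos φ.
True area of district: 384000 × cos(42.2°) = 384000 × 0.7408 = 284500 km².
True area of lagoon: 175000 × cos(10°) = 175000 × 0.9848 = 172300 km².
Ratio = 284500 / 172300 ≈ 1.65.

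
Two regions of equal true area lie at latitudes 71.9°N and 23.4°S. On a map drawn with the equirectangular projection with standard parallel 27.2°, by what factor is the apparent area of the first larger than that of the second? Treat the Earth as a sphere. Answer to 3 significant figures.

In the equirectangular projection with standard parallel φ₀ = 27.2° (x = Rλ cos φ₀, y = Rφ), meridians are true-scale (h = 1) and the parallel scale is k = cos φ₀ / cos φ.
Areal scale at 71.9°: h·k = 1.000 × 2.863 = 2.863.
Areal scale at 23.4°: h·k = 1.000 × 0.9691 = 0.9691.
Ratio = 2.863/0.9691 ≈ 2.95.

2.95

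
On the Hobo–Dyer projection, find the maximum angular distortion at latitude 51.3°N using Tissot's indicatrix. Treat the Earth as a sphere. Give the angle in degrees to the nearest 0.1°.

The Hobo–Dyer projection is cylindrical equal-area with φ₀ = 37.5°. For cylindrical equal-area with standard parallel φ₀, h = cos φ / cos φ₀ and k = cos φ₀ / cos φ, so h·k = 1.
At 51.3°: h = 0.7881, k = 1.269; principal scales a = 1.269, b = 0.7881.
sin(ω/2) = (a − b)/(a + b) = 0.4808/2.057 = 0.2337, so ω = 2 arcsin(0.2337) ≈ 27.0°.

27.0°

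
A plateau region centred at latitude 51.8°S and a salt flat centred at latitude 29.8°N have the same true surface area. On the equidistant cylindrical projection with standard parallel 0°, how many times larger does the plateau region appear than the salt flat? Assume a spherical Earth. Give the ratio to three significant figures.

Plate carrée maps x = Rλ, y = Rφ. The meridian scale is h = 1 and the parallel scale is k = 1/cos φ = sec φ.
Areal scale at 51.8°: h·k = 1.000 × 1.617 = 1.617.
Areal scale at 29.8°: h·k = 1.000 × 1.152 = 1.152.
Ratio = 1.617/1.152 ≈ 1.40.

1.40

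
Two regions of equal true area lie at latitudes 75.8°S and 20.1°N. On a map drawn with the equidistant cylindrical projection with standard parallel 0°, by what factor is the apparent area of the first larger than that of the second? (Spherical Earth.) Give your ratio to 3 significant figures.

In the plate carrée (x = Rλ, y = Rφ), meridians are true-scale (h = 1) and parallels are stretched by k = sec φ.
Areal scale at 75.8°: h·k = 1.000 × 4.077 = 4.077.
Areal scale at 20.1°: h·k = 1.000 × 1.065 = 1.065.
Ratio = 4.077/1.065 ≈ 3.83.

3.83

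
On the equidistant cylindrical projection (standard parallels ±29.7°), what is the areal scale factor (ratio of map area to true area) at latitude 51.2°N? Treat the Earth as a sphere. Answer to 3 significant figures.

1.39

The equidistant cylindrical projection with φ₀ = 29.7° has h = 1 (meridians true) and k = cos φ₀ / cos φ along parallels.
Areal scale = h·k = 1 × cos φ₀ / cos φ; at 51.2°, h = 1.000, k = 1.386, so h·k = 1.386.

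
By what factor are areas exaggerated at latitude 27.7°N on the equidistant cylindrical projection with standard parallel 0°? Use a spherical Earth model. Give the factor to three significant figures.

Plate carrée maps x = Rλ, y = Rφ. The meridian scale is h = 1 and the parallel scale is k = 1/cos φ = sec φ.
Areal scale = h·k = 1 × sec φ; at 27.7°, h = 1.000, k = 1.129, so h·k = 1.129.

1.13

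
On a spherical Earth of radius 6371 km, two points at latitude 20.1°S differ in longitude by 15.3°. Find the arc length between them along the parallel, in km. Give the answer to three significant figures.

Arc length along a parallel = R cos φ · Δλ (with Δλ in radians).
= 6371 × cos 20.1° × (15.3° × π/180) = 6371 × 0.9391 × 0.2670 ≈ 1600 km.

1600 km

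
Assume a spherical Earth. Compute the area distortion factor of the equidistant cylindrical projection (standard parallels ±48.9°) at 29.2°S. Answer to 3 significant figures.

The equidistant cylindrical projection with φ₀ = 48.9° has h = 1 (meridians true) and k = cos φ₀ / cos φ along parallels.
Areal scale = h·k = 1 × cos φ₀ / cos φ; at 29.2°, h = 1.000, k = 0.7531, so h·k = 0.7531.

0.753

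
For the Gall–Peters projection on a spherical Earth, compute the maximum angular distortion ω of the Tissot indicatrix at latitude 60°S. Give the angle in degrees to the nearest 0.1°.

Gall–Peters is a cylindrical equal-area projection with standard parallels at ±45°. For cylindrical equal-area with standard parallel φ₀, h = cos φ / cos φ₀ and k = cos φ₀ / cos φ, so h·k = 1.
At 60°: h = 0.7071, k = 1.414; principal scales a = 1.414, b = 0.7071.
sin(ω/2) = (a − b)/(a + b) = 0.7071/2.121 = 0.3333, so ω = 2 arcsin(0.3333) ≈ 38.9°.

38.9°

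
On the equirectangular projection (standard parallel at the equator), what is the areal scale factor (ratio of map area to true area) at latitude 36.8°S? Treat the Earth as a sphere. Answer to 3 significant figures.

Plate carrée maps x = Rλ, y = Rφ. The meridian scale is h = 1 and the parallel scale is k = 1/cos φ = sec φ.
Areal scale = h·k = 1 × sec φ; at 36.8°, h = 1.000, k = 1.249, so h·k = 1.249.

1.25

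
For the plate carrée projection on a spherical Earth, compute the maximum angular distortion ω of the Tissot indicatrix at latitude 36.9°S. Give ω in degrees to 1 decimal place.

For the equirectangular projection with φ₀ = 0 (plate carrée), h = 1 along meridians and k = sec φ along parallels.
At 36.9°: h = 1.000, k = 1.250; principal scales a = 1.250, b = 1.000.
sin(ω/2) = (a − b)/(a + b) = 0.2505/2.250 = 0.1113, so ω = 2 arcsin(0.1113) ≈ 12.8°.

12.8°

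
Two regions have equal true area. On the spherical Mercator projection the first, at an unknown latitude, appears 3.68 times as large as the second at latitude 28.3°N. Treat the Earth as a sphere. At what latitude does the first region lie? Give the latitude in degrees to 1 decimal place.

62.7°

On Mercator, (apparent₁)/(apparent₂) = sec²φ₁ / sec²φ₂ when true areas are equal.
cos²φ₂ / cos²φ₁ = 3.68  ⇒  cos φ₁ = cos 28.3° / √3.68 = 0.8805/1.918 = 0.4590.
φ₁ = arccos(0.4590) ≈ 62.7°.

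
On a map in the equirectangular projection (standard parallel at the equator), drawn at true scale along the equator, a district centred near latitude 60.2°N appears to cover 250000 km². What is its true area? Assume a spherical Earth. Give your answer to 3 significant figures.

124000 km²

Plate carrée maps x = Rλ, y = Rφ. The meridian scale is h = 1 and the parallel scale is k = 1/cos φ = sec φ.
Areal scale = h·k = 1 × sec φ; at 60.2°, h = 1.000, k = 2.012, so h·k = 2.012.
True area = apparent / (areal scale) = 250000 / 2.012 ≈ 124000 km².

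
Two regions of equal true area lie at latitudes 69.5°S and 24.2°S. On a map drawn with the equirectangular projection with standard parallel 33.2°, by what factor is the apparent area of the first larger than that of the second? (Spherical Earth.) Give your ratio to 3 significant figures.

2.60

In the equirectangular projection with standard parallel φ₀ = 33.2° (x = Rλ cos φ₀, y = Rφ), meridians are true-scale (h = 1) and the parallel scale is k = cos φ₀ / cos φ.
Areal scale at 69.5°: h·k = 1.000 × 2.389 = 2.389.
Areal scale at 24.2°: h·k = 1.000 × 0.9174 = 0.9174.
Ratio = 2.389/0.9174 ≈ 2.60.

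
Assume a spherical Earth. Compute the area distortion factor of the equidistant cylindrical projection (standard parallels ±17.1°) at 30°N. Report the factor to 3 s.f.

1.10

With standard parallel φ₀ = 17.1°, the equirectangular projection gives x = Rλ cos φ₀, y = Rφ, so h = 1 and k = cos 17.1° / cos φ.
Areal scale = h·k = 1 × cos φ₀ / cos φ; at 30°, h = 1.000, k = 1.104, so h·k = 1.104.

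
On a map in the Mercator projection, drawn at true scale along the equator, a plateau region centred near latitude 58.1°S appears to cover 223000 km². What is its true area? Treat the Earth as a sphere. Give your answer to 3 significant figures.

62300 km²

The Mercator projection is conformal; its linear scale factor is the same in every direction and equals sec φ = 1/cos φ.
Areal scale = k² = sec²φ = 1/cos²(58.1°) = 1/0.5284² = 3.581.
True area = apparent / (areal scale) = 223000 / 3.581 ≈ 62300 km².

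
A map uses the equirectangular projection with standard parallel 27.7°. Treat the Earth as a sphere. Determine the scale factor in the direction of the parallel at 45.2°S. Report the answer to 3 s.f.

1.26

With standard parallel φ₀ = 27.7°, the equirectangular projection gives x = Rλ cos φ₀, y = Rφ, so h = 1 and k = cos 27.7° / cos φ.
k = cos 27.7° / cos 45.2° = 0.8854/0.7046 = 1.257.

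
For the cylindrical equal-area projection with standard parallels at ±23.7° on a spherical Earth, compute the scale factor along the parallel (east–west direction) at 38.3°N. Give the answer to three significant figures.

A cylindrical equal-area projection with standard parallel φ₀ has meridian scale h = cos φ / cos φ₀ and parallel scale k = cos φ₀ / cos φ (so areas are preserved, h·k = 1).
k = cos 23.7° / cos 38.3° = 0.9157/0.7848 = 1.167.

1.17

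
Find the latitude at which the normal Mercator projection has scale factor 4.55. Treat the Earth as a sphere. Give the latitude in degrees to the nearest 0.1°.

77.3°

Mercator scale is k = sec φ = 1/cos φ.
1/cos φ = 4.55  ⇒  cos φ = 0.2198  ⇒  φ = arccos(0.2198) ≈ 77.3°.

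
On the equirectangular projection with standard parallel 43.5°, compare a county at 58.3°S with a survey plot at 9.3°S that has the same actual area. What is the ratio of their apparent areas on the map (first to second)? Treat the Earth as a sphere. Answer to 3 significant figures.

1.88

In the equirectangular projection with standard parallel φ₀ = 43.5° (x = Rλ cos φ₀, y = Rφ), meridians are true-scale (h = 1) and the parallel scale is k = cos φ₀ / cos φ.
Areal scale at 58.3°: h·k = 1.000 × 1.380 = 1.380.
Areal scale at 9.3°: h·k = 1.000 × 0.7350 = 0.7350.
Ratio = 1.380/0.7350 ≈ 1.88.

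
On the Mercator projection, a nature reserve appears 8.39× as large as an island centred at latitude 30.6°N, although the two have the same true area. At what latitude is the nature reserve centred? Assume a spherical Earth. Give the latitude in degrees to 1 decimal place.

72.7°

For equal true areas on Mercator, apparent areas scale as sec²φ, so the ratio is cos²φ₂ / cos²φ₁.
cos²φ₂ / cos²φ₁ = 8.39  ⇒  cos φ₁ = cos 30.6° / √8.39 = 0.8607/2.897 = 0.2972.
φ₁ = arccos(0.2972) ≈ 72.7°.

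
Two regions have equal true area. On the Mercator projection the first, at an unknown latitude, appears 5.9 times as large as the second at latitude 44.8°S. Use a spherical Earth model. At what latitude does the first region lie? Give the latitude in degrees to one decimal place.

For equal true areas on Mercator, apparent areas scale as sec²φ, so the ratio is cos²φ₂ / cos²φ₁.
cos²φ₂ / cos²φ₁ = 5.9  ⇒  cos φ₁ = cos 44.8° / √5.9 = 0.7096/2.429 = 0.2921.
φ₁ = arccos(0.2921) ≈ 73.0°.

73.0°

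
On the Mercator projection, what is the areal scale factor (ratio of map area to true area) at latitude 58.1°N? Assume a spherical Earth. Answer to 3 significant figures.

The Mercator projection is conformal; its linear scale factor is the same in every direction and equals sec φ = 1/cos φ.
Areal scale = k² = sec²φ = 1/cos²(58.1°) = 1/0.5284² = 3.581.

3.58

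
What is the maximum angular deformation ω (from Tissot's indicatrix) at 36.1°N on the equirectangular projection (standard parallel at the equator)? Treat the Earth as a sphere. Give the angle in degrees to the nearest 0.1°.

Plate carrée maps x = Rλ, y = Rφ. The meridian scale is h = 1 and the parallel scale is k = 1/cos φ = sec φ.
At 36.1°: h = 1.000, k = 1.238; principal scales a = 1.238, b = 1.000.
sin(ω/2) = (a − b)/(a + b) = 0.2376/2.238 = 0.1062, so ω = 2 arcsin(0.1062) ≈ 12.2°.

12.2°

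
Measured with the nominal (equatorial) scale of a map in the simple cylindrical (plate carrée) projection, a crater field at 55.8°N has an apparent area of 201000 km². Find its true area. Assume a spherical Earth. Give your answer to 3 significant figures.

Plate carrée maps x = Rλ, y = Rφ. The meridian scale is h = 1 and the parallel scale is k = 1/cos φ = sec φ.
Areal scale = h·k = 1 × sec φ; at 55.8°, h = 1.000, k = 1.779, so h·k = 1.779.
True area = apparent / (areal scale) = 201000 / 1.779 ≈ 113000 km².

113000 km²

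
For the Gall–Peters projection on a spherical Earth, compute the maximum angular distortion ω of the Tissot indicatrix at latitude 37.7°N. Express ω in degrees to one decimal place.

12.9°

The Gall–Peters projection is cylindrical equal-area with φ₀ = 45°. A cylindrical equal-area projection with standard parallel φ₀ has meridian scale h = cos φ / cos φ₀ and parallel scale k = cos φ₀ / cos φ (so areas are preserved, h·k = 1).
At 37.7°: h = 1.119, k = 0.8937; principal scales a = 1.119, b = 0.8937.
sin(ω/2) = (a − b)/(a + b) = 0.2253/2.013 = 0.1119, so ω = 2 arcsin(0.1119) ≈ 12.9°.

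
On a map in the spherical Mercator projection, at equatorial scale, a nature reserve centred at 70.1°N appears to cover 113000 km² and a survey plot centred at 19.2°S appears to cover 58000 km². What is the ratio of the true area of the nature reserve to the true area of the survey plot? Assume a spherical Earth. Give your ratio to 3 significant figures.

On Mercator the areal scale is sec²φ, so true area = apparent × cos²φ.
True area of nature reserve: 113000 × cos²(70.1°) = 113000 × 0.1159 = 13090 km².
True area of survey plot: 58000 × cos²(19.2°) = 58000 × 0.8918 = 51730 km².
Ratio = 13090 / 51730 ≈ 0.253.

0.253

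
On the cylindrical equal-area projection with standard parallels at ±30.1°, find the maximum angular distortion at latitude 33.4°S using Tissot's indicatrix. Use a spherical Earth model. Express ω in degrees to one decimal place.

4.1°

For cylindrical equal-area with standard parallel φ₀, h = cos φ / cos φ₀ and k = cos φ₀ / cos φ, so h·k = 1.
At 33.4°: h = 0.9650, k = 1.036; principal scales a = 1.036, b = 0.9650.
sin(ω/2) = (a − b)/(a + b) = 0.07133/2.001 = 0.03564, so ω = 2 arcsin(0.03564) ≈ 4.1°.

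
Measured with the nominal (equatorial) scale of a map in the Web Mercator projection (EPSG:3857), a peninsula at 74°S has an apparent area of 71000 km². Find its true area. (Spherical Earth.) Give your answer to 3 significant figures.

The Mercator projection is conformal; its linear scale factor is the same in every direction and equals sec φ = 1/cos φ.
Areal scale = k² = sec²φ = 1/cos²(74°) = 1/0.2756² = 13.16.
True area = apparent / (areal scale) = 71000 / 13.16 ≈ 5390 km².

5390 km²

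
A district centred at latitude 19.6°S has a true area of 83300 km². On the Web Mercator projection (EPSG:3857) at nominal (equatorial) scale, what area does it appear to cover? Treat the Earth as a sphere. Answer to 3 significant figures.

93900 km²

The Mercator projection is conformal; its linear scale factor is the same in every direction and equals sec φ = 1/cos φ.
Areal scale = k² = sec²φ = 1/cos²(19.6°) = 1/0.9421² = 1.127.
Apparent area = 83300 × 1.127 ≈ 93900 km².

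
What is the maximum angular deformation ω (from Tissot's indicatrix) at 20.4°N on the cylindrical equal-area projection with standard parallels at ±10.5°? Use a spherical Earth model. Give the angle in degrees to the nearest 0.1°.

5.5°

For cylindrical equal-area with standard parallel φ₀, h = cos φ / cos φ₀ and k = cos φ₀ / cos φ, so h·k = 1.
At 20.4°: h = 0.9532, k = 1.049; principal scales a = 1.049, b = 0.9532.
sin(ω/2) = (a − b)/(a + b) = 0.09581/2.002 = 0.04785, so ω = 2 arcsin(0.04785) ≈ 5.5°.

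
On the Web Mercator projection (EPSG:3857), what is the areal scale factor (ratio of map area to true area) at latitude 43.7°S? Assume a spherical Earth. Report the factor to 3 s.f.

1.91

Mercator is conformal, so the point scale is isotropic: h = k = sec φ = 1/cos φ.
Areal scale = k² = sec²φ = 1/cos²(43.7°) = 1/0.7230² = 1.913.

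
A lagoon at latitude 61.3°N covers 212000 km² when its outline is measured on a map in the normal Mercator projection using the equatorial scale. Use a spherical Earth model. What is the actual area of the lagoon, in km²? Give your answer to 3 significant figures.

The Mercator projection is conformal; its linear scale factor is the same in every direction and equals sec φ = 1/cos φ.
Areal scale = k² = sec²φ = 1/cos²(61.3°) = 1/0.4802² = 4.336.
True area = apparent / (areal scale) = 212000 / 4.336 ≈ 48900 km².

48900 km²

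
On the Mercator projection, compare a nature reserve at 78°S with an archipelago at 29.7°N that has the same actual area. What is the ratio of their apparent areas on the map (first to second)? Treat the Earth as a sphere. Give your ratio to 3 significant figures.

Mercator areal scale is sec²φ.
At 78°: sec²(78°) = 1/0.2079² = 23.13.
At 29.7°: sec²(29.7°) = 1/0.8686² = 1.325.
Ratio = 23.13/1.325 = cos²(29.7°)/cos²(78°) ≈ 17.5.

17.5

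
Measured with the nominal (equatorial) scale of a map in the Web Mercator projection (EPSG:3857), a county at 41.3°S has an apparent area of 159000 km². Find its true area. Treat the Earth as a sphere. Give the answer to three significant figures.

89700 km²

Mercator is conformal, so the point scale is isotropic: h = k = sec φ = 1/cos φ.
Areal scale = k² = sec²φ = 1/cos²(41.3°) = 1/0.7513² = 1.772.
True area = apparent / (areal scale) = 159000 / 1.772 ≈ 89700 km².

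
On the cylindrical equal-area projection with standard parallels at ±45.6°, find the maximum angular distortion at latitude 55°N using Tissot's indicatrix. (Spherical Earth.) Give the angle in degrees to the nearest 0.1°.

For cylindrical equal-area with standard parallel φ₀, h = cos φ / cos φ₀ and k = cos φ₀ / cos φ, so h·k = 1.
At 55°: h = 0.8198, k = 1.220; principal scales a = 1.220, b = 0.8198.
sin(ω/2) = (a − b)/(a + b) = 0.4000/2.040 = 0.1961, so ω = 2 arcsin(0.1961) ≈ 22.6°.

22.6°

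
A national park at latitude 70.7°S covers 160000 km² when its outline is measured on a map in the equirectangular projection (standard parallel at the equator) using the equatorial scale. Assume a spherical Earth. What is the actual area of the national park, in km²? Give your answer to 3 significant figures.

52900 km²

Plate carrée maps x = Rλ, y = Rφ. The meridian scale is h = 1 and the parallel scale is k = 1/cos φ = sec φ.
Areal scale = h·k = 1 × sec φ; at 70.7°, h = 1.000, k = 3.026, so h·k = 3.026.
True area = apparent / (areal scale) = 160000 / 3.026 ≈ 52900 km².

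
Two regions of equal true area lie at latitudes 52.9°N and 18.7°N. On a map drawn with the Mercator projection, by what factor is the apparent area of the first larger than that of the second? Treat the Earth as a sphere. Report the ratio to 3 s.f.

Mercator areal scale is sec²φ.
At 52.9°: sec²(52.9°) = 1/0.6032² = 2.748.
At 18.7°: sec²(18.7°) = 1/0.9472² = 1.115.
Ratio = 2.748/1.115 = cos²(18.7°)/cos²(52.9°) ≈ 2.47.

2.47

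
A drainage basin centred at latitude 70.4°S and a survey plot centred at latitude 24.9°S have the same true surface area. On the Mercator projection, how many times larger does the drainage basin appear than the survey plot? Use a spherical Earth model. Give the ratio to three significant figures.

Mercator is conformal with k = sec φ, so areal scale = k² = sec²φ.
At 70.4°: sec²(70.4°) = 1/0.3355² = 8.887.
At 24.9°: sec²(24.9°) = 1/0.9070² = 1.215.
Ratio = 8.887/1.215 = cos²(24.9°)/cos²(70.4°) ≈ 7.31.

7.31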